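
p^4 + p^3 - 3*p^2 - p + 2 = (p - 1)^2*(p + 1)*(p + 2)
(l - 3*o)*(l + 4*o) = l^2 + l*o - 12*o^2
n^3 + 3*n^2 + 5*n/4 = n*(n + 1/2)*(n + 5/2)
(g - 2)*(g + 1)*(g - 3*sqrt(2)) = g^3 - 3*sqrt(2)*g^2 - g^2 - 2*g + 3*sqrt(2)*g + 6*sqrt(2)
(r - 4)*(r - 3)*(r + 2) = r^3 - 5*r^2 - 2*r + 24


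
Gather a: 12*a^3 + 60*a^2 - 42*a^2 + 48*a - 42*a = 12*a^3 + 18*a^2 + 6*a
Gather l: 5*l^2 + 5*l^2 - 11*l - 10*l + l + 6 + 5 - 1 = 10*l^2 - 20*l + 10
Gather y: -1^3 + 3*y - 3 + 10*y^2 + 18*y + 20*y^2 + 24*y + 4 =30*y^2 + 45*y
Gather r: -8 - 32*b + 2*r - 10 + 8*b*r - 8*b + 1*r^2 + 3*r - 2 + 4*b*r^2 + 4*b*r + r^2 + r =-40*b + r^2*(4*b + 2) + r*(12*b + 6) - 20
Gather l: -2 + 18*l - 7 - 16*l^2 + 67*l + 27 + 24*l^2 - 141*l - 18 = 8*l^2 - 56*l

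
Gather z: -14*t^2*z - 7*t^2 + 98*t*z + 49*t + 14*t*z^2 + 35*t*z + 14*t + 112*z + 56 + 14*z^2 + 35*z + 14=-7*t^2 + 63*t + z^2*(14*t + 14) + z*(-14*t^2 + 133*t + 147) + 70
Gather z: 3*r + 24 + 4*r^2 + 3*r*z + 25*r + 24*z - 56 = 4*r^2 + 28*r + z*(3*r + 24) - 32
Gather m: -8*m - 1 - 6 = -8*m - 7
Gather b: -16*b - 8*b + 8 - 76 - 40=-24*b - 108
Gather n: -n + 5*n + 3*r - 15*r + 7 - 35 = 4*n - 12*r - 28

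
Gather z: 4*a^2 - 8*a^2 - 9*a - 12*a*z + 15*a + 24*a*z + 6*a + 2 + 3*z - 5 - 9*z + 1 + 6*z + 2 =-4*a^2 + 12*a*z + 12*a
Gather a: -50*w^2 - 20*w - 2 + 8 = -50*w^2 - 20*w + 6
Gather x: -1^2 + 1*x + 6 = x + 5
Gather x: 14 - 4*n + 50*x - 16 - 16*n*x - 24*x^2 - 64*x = -4*n - 24*x^2 + x*(-16*n - 14) - 2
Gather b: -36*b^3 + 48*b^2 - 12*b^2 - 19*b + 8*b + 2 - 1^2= -36*b^3 + 36*b^2 - 11*b + 1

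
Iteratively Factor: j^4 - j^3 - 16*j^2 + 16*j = (j)*(j^3 - j^2 - 16*j + 16) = j*(j + 4)*(j^2 - 5*j + 4) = j*(j - 4)*(j + 4)*(j - 1)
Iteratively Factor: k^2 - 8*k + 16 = (k - 4)*(k - 4)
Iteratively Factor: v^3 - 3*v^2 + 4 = (v - 2)*(v^2 - v - 2) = (v - 2)*(v + 1)*(v - 2)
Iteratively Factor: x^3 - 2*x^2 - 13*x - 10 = (x - 5)*(x^2 + 3*x + 2) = (x - 5)*(x + 2)*(x + 1)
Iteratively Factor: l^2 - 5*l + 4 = (l - 1)*(l - 4)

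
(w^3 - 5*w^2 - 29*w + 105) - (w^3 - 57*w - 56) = -5*w^2 + 28*w + 161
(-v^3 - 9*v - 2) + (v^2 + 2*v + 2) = -v^3 + v^2 - 7*v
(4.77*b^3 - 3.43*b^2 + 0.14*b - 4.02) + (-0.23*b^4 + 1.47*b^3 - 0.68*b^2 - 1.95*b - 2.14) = -0.23*b^4 + 6.24*b^3 - 4.11*b^2 - 1.81*b - 6.16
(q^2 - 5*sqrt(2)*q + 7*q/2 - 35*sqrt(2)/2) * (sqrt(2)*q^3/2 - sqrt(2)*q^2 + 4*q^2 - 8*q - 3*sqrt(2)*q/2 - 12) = sqrt(2)*q^5/2 - q^4 + 3*sqrt(2)*q^4/4 - 25*sqrt(2)*q^3 - 3*q^3/2 - 141*sqrt(2)*q^2/4 + 10*q^2 + 21*q/2 + 200*sqrt(2)*q + 210*sqrt(2)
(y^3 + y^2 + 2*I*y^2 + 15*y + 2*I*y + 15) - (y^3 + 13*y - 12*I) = y^2 + 2*I*y^2 + 2*y + 2*I*y + 15 + 12*I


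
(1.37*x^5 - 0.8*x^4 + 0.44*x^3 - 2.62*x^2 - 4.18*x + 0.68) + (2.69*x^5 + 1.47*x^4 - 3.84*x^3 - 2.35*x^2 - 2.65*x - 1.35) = 4.06*x^5 + 0.67*x^4 - 3.4*x^3 - 4.97*x^2 - 6.83*x - 0.67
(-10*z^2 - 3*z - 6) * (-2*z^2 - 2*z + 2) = 20*z^4 + 26*z^3 - 2*z^2 + 6*z - 12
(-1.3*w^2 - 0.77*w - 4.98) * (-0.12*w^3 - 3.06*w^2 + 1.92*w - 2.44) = 0.156*w^5 + 4.0704*w^4 + 0.4578*w^3 + 16.9324*w^2 - 7.6828*w + 12.1512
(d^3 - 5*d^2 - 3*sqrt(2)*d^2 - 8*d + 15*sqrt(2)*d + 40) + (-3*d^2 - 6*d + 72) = d^3 - 8*d^2 - 3*sqrt(2)*d^2 - 14*d + 15*sqrt(2)*d + 112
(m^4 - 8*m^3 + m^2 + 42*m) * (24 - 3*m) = -3*m^5 + 48*m^4 - 195*m^3 - 102*m^2 + 1008*m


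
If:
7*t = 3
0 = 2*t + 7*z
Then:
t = 3/7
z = -6/49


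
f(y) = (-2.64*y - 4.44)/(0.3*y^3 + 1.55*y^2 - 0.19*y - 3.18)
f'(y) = (-2.64*y - 4.44)*(-0.9*y^2 - 3.1*y + 0.19)/(0.3*y^3 + 1.55*y^2 - 0.19*y - 3.18)^2 - 2.64/(0.3*y^3 + 1.55*y^2 - 0.19*y - 3.18)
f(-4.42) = 3.55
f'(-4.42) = -7.73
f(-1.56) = 1.28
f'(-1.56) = -4.00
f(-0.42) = 1.17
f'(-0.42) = 0.38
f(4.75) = -0.27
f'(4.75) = 0.11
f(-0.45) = 1.16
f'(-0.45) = 0.36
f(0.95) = 4.08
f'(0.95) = 10.08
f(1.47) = -9.87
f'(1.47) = 70.76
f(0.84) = 3.22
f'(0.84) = 6.02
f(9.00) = -0.08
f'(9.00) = 0.02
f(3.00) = -0.68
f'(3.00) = 0.49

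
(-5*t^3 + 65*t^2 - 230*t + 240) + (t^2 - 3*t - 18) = -5*t^3 + 66*t^2 - 233*t + 222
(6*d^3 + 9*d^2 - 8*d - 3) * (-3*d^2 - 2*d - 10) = -18*d^5 - 39*d^4 - 54*d^3 - 65*d^2 + 86*d + 30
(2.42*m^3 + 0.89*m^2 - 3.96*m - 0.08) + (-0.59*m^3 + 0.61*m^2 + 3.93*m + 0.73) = 1.83*m^3 + 1.5*m^2 - 0.0299999999999998*m + 0.65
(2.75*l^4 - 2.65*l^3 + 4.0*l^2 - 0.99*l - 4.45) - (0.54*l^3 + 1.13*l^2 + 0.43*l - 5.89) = 2.75*l^4 - 3.19*l^3 + 2.87*l^2 - 1.42*l + 1.44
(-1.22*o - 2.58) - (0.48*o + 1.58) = -1.7*o - 4.16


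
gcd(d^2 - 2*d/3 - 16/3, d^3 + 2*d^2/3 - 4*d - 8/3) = d + 2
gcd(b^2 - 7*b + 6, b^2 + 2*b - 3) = b - 1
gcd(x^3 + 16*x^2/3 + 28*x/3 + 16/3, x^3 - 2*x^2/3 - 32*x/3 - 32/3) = x^2 + 10*x/3 + 8/3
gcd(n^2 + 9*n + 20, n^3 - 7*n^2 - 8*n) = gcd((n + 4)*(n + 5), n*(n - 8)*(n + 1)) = 1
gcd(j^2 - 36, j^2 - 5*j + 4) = 1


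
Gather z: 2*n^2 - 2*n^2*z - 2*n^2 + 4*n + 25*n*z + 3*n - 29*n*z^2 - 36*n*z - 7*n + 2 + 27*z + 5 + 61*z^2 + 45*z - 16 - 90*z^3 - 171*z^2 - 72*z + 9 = -90*z^3 + z^2*(-29*n - 110) + z*(-2*n^2 - 11*n)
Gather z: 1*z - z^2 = -z^2 + z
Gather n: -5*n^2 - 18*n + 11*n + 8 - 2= -5*n^2 - 7*n + 6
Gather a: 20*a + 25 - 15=20*a + 10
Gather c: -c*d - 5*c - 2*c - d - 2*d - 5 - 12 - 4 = c*(-d - 7) - 3*d - 21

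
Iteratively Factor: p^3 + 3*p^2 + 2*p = (p)*(p^2 + 3*p + 2) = p*(p + 2)*(p + 1)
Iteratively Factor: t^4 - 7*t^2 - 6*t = (t + 1)*(t^3 - t^2 - 6*t) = t*(t + 1)*(t^2 - t - 6) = t*(t - 3)*(t + 1)*(t + 2)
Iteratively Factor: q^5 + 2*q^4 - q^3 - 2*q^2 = (q)*(q^4 + 2*q^3 - q^2 - 2*q) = q*(q - 1)*(q^3 + 3*q^2 + 2*q) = q^2*(q - 1)*(q^2 + 3*q + 2) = q^2*(q - 1)*(q + 2)*(q + 1)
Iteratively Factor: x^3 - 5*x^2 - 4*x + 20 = (x - 5)*(x^2 - 4) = (x - 5)*(x + 2)*(x - 2)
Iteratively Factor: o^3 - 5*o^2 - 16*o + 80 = (o + 4)*(o^2 - 9*o + 20) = (o - 5)*(o + 4)*(o - 4)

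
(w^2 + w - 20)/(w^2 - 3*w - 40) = (w - 4)/(w - 8)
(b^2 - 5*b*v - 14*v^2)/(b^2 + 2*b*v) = (b - 7*v)/b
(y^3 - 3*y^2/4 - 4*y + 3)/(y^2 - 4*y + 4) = (4*y^2 + 5*y - 6)/(4*(y - 2))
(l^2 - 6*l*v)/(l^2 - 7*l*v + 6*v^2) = l/(l - v)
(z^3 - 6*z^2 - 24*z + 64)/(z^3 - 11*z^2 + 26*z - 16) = (z + 4)/(z - 1)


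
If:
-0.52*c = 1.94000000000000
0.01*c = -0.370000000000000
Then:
No Solution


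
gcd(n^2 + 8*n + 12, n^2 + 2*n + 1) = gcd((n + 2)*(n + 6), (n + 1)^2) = 1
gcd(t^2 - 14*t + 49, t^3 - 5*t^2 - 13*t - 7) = t - 7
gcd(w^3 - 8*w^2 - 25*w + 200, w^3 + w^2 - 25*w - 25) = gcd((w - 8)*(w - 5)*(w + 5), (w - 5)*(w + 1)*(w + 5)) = w^2 - 25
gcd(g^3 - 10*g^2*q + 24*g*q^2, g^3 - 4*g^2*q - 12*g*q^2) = -g^2 + 6*g*q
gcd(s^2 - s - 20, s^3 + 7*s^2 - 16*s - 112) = s + 4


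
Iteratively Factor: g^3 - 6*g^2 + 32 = (g - 4)*(g^2 - 2*g - 8) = (g - 4)^2*(g + 2)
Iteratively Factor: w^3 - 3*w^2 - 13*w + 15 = (w - 5)*(w^2 + 2*w - 3) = (w - 5)*(w - 1)*(w + 3)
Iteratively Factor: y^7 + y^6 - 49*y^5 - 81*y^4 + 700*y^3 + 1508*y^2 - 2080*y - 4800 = (y + 4)*(y^6 - 3*y^5 - 37*y^4 + 67*y^3 + 432*y^2 - 220*y - 1200) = (y - 5)*(y + 4)*(y^5 + 2*y^4 - 27*y^3 - 68*y^2 + 92*y + 240) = (y - 5)*(y + 3)*(y + 4)*(y^4 - y^3 - 24*y^2 + 4*y + 80) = (y - 5)*(y + 2)*(y + 3)*(y + 4)*(y^3 - 3*y^2 - 18*y + 40) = (y - 5)^2*(y + 2)*(y + 3)*(y + 4)*(y^2 + 2*y - 8) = (y - 5)^2*(y - 2)*(y + 2)*(y + 3)*(y + 4)*(y + 4)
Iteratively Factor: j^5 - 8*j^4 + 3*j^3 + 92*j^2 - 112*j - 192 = (j + 1)*(j^4 - 9*j^3 + 12*j^2 + 80*j - 192) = (j + 1)*(j + 3)*(j^3 - 12*j^2 + 48*j - 64) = (j - 4)*(j + 1)*(j + 3)*(j^2 - 8*j + 16) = (j - 4)^2*(j + 1)*(j + 3)*(j - 4)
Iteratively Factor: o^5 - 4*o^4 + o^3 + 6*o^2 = (o - 2)*(o^4 - 2*o^3 - 3*o^2) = o*(o - 2)*(o^3 - 2*o^2 - 3*o) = o*(o - 3)*(o - 2)*(o^2 + o) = o^2*(o - 3)*(o - 2)*(o + 1)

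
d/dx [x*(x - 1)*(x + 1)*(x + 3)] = 4*x^3 + 9*x^2 - 2*x - 3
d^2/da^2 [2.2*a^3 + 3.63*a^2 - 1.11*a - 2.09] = 13.2*a + 7.26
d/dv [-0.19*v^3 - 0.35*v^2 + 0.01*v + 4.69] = -0.57*v^2 - 0.7*v + 0.01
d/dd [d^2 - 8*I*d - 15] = 2*d - 8*I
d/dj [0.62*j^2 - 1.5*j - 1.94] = 1.24*j - 1.5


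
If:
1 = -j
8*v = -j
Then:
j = -1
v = 1/8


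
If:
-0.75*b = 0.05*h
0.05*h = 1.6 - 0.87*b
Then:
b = 13.33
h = -200.00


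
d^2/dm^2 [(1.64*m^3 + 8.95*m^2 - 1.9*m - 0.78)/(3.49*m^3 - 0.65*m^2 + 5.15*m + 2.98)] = (225.46447*m^6 - 315.71238*m^5 - 1257.997722*m^4 - 1054.87297*m^3 + 406.06266*m^2 + 129.640572*m + 172.88094)/(42.508549*m^9 - 23.751195*m^8 + 192.60612*m^7 + 38.518819*m^6 + 243.65742*m^5 + 273.424455*m^4 + 169.715363*m^3 + 219.79437*m^2 + 137.20218*m + 26.463592)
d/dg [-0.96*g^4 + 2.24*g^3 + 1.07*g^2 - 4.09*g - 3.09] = -3.84*g^3 + 6.72*g^2 + 2.14*g - 4.09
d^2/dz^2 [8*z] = 0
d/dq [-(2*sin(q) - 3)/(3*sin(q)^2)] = 2*(sin(q) - 3)*cos(q)/(3*sin(q)^3)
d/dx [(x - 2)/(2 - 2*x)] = -1/(2*(x - 1)^2)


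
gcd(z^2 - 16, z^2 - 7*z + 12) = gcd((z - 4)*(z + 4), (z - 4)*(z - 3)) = z - 4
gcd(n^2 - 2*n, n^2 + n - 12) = 1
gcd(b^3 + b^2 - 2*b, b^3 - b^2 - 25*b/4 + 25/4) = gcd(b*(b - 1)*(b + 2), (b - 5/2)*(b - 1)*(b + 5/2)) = b - 1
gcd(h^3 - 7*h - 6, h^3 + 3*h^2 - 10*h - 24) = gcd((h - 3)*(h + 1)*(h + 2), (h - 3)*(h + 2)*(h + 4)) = h^2 - h - 6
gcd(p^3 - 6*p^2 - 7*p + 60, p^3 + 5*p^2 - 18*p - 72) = p^2 - p - 12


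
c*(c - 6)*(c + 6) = c^3 - 36*c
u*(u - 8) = u^2 - 8*u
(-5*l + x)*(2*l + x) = -10*l^2 - 3*l*x + x^2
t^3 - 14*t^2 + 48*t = t*(t - 8)*(t - 6)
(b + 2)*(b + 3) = b^2 + 5*b + 6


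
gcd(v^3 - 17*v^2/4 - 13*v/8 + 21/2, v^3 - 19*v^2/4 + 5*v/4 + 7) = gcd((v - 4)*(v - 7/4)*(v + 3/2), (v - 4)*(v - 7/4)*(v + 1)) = v^2 - 23*v/4 + 7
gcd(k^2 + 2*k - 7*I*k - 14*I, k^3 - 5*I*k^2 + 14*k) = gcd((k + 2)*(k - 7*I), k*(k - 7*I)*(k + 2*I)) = k - 7*I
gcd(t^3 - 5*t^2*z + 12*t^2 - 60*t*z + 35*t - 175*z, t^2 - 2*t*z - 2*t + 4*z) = 1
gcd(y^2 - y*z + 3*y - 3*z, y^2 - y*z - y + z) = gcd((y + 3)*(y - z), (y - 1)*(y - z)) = y - z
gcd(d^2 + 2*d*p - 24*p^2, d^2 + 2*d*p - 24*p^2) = -d^2 - 2*d*p + 24*p^2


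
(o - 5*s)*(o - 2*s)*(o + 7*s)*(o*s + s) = o^4*s + o^3*s - 39*o^2*s^3 + 70*o*s^4 - 39*o*s^3 + 70*s^4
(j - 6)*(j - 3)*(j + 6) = j^3 - 3*j^2 - 36*j + 108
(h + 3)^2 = h^2 + 6*h + 9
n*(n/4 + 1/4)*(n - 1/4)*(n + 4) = n^4/4 + 19*n^3/16 + 11*n^2/16 - n/4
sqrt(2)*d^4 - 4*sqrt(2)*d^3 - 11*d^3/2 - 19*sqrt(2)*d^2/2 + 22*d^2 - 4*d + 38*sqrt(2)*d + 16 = (d - 4)*(d - 4*sqrt(2))*(d + sqrt(2))*(sqrt(2)*d + 1/2)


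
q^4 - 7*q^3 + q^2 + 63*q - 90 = (q - 5)*(q - 3)*(q - 2)*(q + 3)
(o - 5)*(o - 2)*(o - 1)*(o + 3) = o^4 - 5*o^3 - 7*o^2 + 41*o - 30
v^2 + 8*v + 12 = (v + 2)*(v + 6)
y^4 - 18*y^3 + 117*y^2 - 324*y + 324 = (y - 6)^2*(y - 3)^2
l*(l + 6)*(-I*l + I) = -I*l^3 - 5*I*l^2 + 6*I*l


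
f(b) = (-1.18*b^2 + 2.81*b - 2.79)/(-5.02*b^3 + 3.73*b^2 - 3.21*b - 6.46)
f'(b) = (2.81 - 2.36*b)/(-5.02*b^3 + 3.73*b^2 - 3.21*b - 6.46) + (-1.18*b^2 + 2.81*b - 2.79)*(15.06*b^2 - 7.46*b + 3.21)/(-5.02*b^3 + 3.73*b^2 - 3.21*b - 6.46)^2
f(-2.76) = -0.14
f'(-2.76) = -0.08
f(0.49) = 0.22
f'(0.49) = -0.30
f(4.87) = 0.03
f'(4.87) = -0.00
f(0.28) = 0.29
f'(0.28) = -0.39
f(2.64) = 0.04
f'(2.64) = -0.01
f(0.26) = 0.30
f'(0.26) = -0.40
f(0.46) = 0.23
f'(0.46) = -0.31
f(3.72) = 0.04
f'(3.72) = -0.00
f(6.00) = 0.03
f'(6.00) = -0.00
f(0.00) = 0.43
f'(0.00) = -0.65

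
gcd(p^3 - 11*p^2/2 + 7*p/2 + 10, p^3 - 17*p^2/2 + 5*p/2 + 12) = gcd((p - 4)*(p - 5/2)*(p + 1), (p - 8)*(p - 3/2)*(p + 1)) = p + 1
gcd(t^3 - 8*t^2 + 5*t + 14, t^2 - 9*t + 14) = t^2 - 9*t + 14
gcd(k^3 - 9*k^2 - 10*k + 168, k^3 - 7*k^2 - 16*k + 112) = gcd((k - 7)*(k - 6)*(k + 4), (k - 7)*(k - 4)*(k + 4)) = k^2 - 3*k - 28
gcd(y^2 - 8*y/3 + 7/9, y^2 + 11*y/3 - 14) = y - 7/3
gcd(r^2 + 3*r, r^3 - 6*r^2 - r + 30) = 1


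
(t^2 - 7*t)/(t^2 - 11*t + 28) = t/(t - 4)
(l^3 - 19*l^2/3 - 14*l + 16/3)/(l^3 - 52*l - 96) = (l - 1/3)/(l + 6)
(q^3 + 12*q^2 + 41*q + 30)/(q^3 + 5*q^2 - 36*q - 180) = (q + 1)/(q - 6)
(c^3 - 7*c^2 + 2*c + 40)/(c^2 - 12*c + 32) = (c^2 - 3*c - 10)/(c - 8)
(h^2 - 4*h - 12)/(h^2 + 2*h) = (h - 6)/h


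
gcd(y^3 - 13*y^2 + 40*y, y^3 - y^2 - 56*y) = y^2 - 8*y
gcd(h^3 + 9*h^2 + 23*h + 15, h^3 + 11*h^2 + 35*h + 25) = h^2 + 6*h + 5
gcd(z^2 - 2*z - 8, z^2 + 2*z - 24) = z - 4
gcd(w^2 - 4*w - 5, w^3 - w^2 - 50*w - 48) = w + 1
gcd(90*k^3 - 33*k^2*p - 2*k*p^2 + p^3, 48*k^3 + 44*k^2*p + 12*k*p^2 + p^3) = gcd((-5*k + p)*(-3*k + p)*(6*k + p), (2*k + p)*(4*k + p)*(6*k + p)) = 6*k + p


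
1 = 1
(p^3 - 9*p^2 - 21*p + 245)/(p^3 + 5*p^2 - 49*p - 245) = (p - 7)/(p + 7)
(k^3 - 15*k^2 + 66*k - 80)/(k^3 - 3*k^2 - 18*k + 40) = (k - 8)/(k + 4)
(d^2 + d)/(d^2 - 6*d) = (d + 1)/(d - 6)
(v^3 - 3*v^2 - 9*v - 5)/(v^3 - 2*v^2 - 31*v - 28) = (v^2 - 4*v - 5)/(v^2 - 3*v - 28)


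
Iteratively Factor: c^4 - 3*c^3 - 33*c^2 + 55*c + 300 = (c + 4)*(c^3 - 7*c^2 - 5*c + 75) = (c - 5)*(c + 4)*(c^2 - 2*c - 15) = (c - 5)*(c + 3)*(c + 4)*(c - 5)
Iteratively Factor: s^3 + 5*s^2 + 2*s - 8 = (s + 4)*(s^2 + s - 2) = (s - 1)*(s + 4)*(s + 2)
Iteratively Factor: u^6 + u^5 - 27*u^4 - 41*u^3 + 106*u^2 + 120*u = (u - 2)*(u^5 + 3*u^4 - 21*u^3 - 83*u^2 - 60*u) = u*(u - 2)*(u^4 + 3*u^3 - 21*u^2 - 83*u - 60) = u*(u - 5)*(u - 2)*(u^3 + 8*u^2 + 19*u + 12) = u*(u - 5)*(u - 2)*(u + 4)*(u^2 + 4*u + 3) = u*(u - 5)*(u - 2)*(u + 3)*(u + 4)*(u + 1)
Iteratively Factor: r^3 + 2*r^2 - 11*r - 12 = (r + 4)*(r^2 - 2*r - 3) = (r - 3)*(r + 4)*(r + 1)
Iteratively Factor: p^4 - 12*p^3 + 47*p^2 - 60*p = (p - 3)*(p^3 - 9*p^2 + 20*p) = (p - 5)*(p - 3)*(p^2 - 4*p) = p*(p - 5)*(p - 3)*(p - 4)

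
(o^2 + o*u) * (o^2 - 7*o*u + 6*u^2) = o^4 - 6*o^3*u - o^2*u^2 + 6*o*u^3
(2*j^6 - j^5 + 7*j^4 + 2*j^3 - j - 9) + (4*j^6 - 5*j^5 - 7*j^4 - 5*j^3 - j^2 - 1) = 6*j^6 - 6*j^5 - 3*j^3 - j^2 - j - 10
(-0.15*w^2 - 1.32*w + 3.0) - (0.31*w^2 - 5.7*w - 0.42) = -0.46*w^2 + 4.38*w + 3.42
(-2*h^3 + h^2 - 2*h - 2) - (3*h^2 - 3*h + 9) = -2*h^3 - 2*h^2 + h - 11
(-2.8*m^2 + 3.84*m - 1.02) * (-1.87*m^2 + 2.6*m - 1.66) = 5.236*m^4 - 14.4608*m^3 + 16.5394*m^2 - 9.0264*m + 1.6932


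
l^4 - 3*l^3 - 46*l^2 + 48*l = l*(l - 8)*(l - 1)*(l + 6)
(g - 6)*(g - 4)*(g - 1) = g^3 - 11*g^2 + 34*g - 24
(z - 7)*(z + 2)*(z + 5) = z^3 - 39*z - 70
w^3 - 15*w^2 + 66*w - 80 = (w - 8)*(w - 5)*(w - 2)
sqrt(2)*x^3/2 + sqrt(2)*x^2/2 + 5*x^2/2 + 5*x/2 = x*(x + 5*sqrt(2)/2)*(sqrt(2)*x/2 + sqrt(2)/2)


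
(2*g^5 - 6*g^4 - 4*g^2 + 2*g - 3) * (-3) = -6*g^5 + 18*g^4 + 12*g^2 - 6*g + 9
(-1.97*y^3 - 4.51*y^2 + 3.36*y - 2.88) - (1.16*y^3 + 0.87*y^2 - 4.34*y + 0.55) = -3.13*y^3 - 5.38*y^2 + 7.7*y - 3.43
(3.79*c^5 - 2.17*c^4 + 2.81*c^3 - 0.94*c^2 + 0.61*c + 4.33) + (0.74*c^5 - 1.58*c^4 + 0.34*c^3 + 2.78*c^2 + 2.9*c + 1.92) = 4.53*c^5 - 3.75*c^4 + 3.15*c^3 + 1.84*c^2 + 3.51*c + 6.25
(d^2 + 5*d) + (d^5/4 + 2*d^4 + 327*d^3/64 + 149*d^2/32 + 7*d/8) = d^5/4 + 2*d^4 + 327*d^3/64 + 181*d^2/32 + 47*d/8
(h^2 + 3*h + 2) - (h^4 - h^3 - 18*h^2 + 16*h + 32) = -h^4 + h^3 + 19*h^2 - 13*h - 30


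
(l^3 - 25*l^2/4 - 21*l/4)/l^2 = l - 25/4 - 21/(4*l)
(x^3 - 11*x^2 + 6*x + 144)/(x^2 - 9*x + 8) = (x^2 - 3*x - 18)/(x - 1)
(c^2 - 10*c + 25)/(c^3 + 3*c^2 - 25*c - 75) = (c - 5)/(c^2 + 8*c + 15)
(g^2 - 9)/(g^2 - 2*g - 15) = (g - 3)/(g - 5)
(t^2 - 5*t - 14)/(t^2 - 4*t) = (t^2 - 5*t - 14)/(t*(t - 4))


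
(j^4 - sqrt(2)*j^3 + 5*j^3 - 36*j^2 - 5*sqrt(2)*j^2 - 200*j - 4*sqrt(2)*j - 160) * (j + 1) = j^5 - sqrt(2)*j^4 + 6*j^4 - 31*j^3 - 6*sqrt(2)*j^3 - 236*j^2 - 9*sqrt(2)*j^2 - 360*j - 4*sqrt(2)*j - 160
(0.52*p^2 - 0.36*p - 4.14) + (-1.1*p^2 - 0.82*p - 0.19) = -0.58*p^2 - 1.18*p - 4.33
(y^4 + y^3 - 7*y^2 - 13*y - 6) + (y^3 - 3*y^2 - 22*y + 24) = y^4 + 2*y^3 - 10*y^2 - 35*y + 18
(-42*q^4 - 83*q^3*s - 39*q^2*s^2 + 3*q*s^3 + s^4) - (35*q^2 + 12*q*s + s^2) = -42*q^4 - 83*q^3*s - 39*q^2*s^2 - 35*q^2 + 3*q*s^3 - 12*q*s + s^4 - s^2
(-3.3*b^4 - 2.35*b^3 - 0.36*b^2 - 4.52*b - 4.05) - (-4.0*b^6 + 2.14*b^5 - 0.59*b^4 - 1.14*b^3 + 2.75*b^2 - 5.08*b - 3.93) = 4.0*b^6 - 2.14*b^5 - 2.71*b^4 - 1.21*b^3 - 3.11*b^2 + 0.56*b - 0.12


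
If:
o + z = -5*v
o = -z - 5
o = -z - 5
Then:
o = -z - 5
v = 1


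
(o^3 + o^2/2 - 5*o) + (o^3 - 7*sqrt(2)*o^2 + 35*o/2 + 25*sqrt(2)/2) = 2*o^3 - 7*sqrt(2)*o^2 + o^2/2 + 25*o/2 + 25*sqrt(2)/2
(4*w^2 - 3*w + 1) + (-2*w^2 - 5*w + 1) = 2*w^2 - 8*w + 2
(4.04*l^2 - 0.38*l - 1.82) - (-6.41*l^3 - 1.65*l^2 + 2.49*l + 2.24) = 6.41*l^3 + 5.69*l^2 - 2.87*l - 4.06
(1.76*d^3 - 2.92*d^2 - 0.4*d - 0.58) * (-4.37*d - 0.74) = -7.6912*d^4 + 11.458*d^3 + 3.9088*d^2 + 2.8306*d + 0.4292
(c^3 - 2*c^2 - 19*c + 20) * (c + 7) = c^4 + 5*c^3 - 33*c^2 - 113*c + 140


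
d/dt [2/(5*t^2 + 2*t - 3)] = 4*(-5*t - 1)/(5*t^2 + 2*t - 3)^2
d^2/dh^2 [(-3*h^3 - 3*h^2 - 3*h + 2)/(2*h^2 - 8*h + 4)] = (-57*h^3 + 96*h^2 - 42*h - 8)/(h^6 - 12*h^5 + 54*h^4 - 112*h^3 + 108*h^2 - 48*h + 8)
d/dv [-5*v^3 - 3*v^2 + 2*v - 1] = -15*v^2 - 6*v + 2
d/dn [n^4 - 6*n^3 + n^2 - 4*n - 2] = 4*n^3 - 18*n^2 + 2*n - 4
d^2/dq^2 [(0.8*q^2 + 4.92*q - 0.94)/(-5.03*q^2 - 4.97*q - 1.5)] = (2.8421709430404e-14*q^4 - 208.962296*q^3 + 178.913076*q^2 + 363.723324*q + 102.010292)/(127.263527*q^6 + 377.236419*q^5 + 486.590631*q^4 + 347.755373*q^3 + 145.10655*q^2 + 33.5475*q + 3.375)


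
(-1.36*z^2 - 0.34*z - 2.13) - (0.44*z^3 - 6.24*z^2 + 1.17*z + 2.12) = -0.44*z^3 + 4.88*z^2 - 1.51*z - 4.25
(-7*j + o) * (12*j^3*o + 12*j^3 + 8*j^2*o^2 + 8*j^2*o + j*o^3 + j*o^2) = -84*j^4*o - 84*j^4 - 44*j^3*o^2 - 44*j^3*o + j^2*o^3 + j^2*o^2 + j*o^4 + j*o^3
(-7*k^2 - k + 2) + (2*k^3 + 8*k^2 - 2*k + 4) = 2*k^3 + k^2 - 3*k + 6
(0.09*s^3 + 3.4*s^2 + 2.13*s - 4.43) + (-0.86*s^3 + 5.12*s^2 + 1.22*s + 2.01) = -0.77*s^3 + 8.52*s^2 + 3.35*s - 2.42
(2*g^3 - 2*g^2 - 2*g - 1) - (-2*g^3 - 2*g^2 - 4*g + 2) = 4*g^3 + 2*g - 3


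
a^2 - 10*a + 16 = (a - 8)*(a - 2)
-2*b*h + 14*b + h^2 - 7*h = (-2*b + h)*(h - 7)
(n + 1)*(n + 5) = n^2 + 6*n + 5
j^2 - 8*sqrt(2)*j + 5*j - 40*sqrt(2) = (j + 5)*(j - 8*sqrt(2))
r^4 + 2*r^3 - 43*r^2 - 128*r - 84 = (r - 7)*(r + 1)*(r + 2)*(r + 6)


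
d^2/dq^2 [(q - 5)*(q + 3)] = 2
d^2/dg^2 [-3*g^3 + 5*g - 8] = -18*g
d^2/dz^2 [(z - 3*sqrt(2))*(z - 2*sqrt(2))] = 2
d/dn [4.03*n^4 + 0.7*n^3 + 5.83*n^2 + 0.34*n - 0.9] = 16.12*n^3 + 2.1*n^2 + 11.66*n + 0.34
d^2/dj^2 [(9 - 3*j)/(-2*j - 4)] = -15/(j + 2)^3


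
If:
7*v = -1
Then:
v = -1/7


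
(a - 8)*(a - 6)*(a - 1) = a^3 - 15*a^2 + 62*a - 48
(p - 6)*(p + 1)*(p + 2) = p^3 - 3*p^2 - 16*p - 12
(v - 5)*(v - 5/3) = v^2 - 20*v/3 + 25/3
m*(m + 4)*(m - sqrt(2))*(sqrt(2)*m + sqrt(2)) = sqrt(2)*m^4 - 2*m^3 + 5*sqrt(2)*m^3 - 10*m^2 + 4*sqrt(2)*m^2 - 8*m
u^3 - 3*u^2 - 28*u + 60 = (u - 6)*(u - 2)*(u + 5)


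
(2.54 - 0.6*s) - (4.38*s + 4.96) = -4.98*s - 2.42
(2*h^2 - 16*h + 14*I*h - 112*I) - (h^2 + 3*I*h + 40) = h^2 - 16*h + 11*I*h - 40 - 112*I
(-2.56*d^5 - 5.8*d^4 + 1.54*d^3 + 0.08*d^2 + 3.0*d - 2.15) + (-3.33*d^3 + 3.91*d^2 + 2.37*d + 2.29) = -2.56*d^5 - 5.8*d^4 - 1.79*d^3 + 3.99*d^2 + 5.37*d + 0.14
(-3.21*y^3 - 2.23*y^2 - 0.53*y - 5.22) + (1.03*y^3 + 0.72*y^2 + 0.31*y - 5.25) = -2.18*y^3 - 1.51*y^2 - 0.22*y - 10.47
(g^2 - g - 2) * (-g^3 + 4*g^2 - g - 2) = -g^5 + 5*g^4 - 3*g^3 - 9*g^2 + 4*g + 4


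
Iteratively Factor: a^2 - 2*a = (a)*(a - 2)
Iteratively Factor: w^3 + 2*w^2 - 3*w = (w)*(w^2 + 2*w - 3) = w*(w - 1)*(w + 3)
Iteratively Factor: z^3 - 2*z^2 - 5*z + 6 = (z - 1)*(z^2 - z - 6) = (z - 1)*(z + 2)*(z - 3)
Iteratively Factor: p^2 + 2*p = (p + 2)*(p)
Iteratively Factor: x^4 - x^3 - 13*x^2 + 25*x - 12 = (x - 1)*(x^3 - 13*x + 12) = (x - 1)*(x + 4)*(x^2 - 4*x + 3) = (x - 1)^2*(x + 4)*(x - 3)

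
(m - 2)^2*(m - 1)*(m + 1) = m^4 - 4*m^3 + 3*m^2 + 4*m - 4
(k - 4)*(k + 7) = k^2 + 3*k - 28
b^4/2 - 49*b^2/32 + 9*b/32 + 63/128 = (b/2 + 1/4)*(b - 3/2)*(b - 3/4)*(b + 7/4)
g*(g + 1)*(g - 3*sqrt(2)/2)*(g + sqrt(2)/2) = g^4 - sqrt(2)*g^3 + g^3 - 3*g^2/2 - sqrt(2)*g^2 - 3*g/2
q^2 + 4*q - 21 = (q - 3)*(q + 7)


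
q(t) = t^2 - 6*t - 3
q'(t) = 2*t - 6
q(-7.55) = 99.30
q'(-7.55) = -21.10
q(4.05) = -10.90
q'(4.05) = 2.10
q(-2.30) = 16.09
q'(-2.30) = -10.60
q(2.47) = -11.72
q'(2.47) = -1.06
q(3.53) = -11.72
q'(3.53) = 1.06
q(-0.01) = -2.94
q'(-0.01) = -6.02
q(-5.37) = 58.06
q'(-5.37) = -16.74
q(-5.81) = 65.62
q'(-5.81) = -17.62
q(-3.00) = 24.00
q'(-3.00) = -12.00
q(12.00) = 69.00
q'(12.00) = 18.00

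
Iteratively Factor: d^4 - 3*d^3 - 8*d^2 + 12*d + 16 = (d + 2)*(d^3 - 5*d^2 + 2*d + 8) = (d - 2)*(d + 2)*(d^2 - 3*d - 4) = (d - 2)*(d + 1)*(d + 2)*(d - 4)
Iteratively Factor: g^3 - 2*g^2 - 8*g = (g - 4)*(g^2 + 2*g) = (g - 4)*(g + 2)*(g)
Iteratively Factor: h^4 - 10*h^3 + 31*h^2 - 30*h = (h)*(h^3 - 10*h^2 + 31*h - 30) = h*(h - 5)*(h^2 - 5*h + 6) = h*(h - 5)*(h - 3)*(h - 2)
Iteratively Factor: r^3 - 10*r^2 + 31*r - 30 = (r - 5)*(r^2 - 5*r + 6) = (r - 5)*(r - 2)*(r - 3)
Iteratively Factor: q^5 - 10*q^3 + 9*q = (q + 1)*(q^4 - q^3 - 9*q^2 + 9*q) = (q + 1)*(q + 3)*(q^3 - 4*q^2 + 3*q) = (q - 1)*(q + 1)*(q + 3)*(q^2 - 3*q) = q*(q - 1)*(q + 1)*(q + 3)*(q - 3)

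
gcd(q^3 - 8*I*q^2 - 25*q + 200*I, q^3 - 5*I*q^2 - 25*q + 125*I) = q^2 - 25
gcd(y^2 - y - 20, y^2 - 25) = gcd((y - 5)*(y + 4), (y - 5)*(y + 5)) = y - 5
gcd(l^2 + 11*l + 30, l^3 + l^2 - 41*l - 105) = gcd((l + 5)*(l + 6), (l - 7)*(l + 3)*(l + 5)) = l + 5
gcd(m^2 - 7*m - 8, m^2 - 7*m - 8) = m^2 - 7*m - 8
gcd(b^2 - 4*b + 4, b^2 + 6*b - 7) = 1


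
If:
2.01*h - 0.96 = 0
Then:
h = 0.48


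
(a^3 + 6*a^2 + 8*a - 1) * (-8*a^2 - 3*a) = -8*a^5 - 51*a^4 - 82*a^3 - 16*a^2 + 3*a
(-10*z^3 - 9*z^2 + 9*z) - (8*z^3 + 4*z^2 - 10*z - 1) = -18*z^3 - 13*z^2 + 19*z + 1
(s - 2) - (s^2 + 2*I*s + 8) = -s^2 + s - 2*I*s - 10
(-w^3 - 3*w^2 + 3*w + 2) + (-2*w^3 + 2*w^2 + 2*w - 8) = -3*w^3 - w^2 + 5*w - 6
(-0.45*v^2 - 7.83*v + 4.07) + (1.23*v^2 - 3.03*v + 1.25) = 0.78*v^2 - 10.86*v + 5.32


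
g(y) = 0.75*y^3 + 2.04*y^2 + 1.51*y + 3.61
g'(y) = 2.25*y^2 + 4.08*y + 1.51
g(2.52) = 32.37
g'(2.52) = 26.08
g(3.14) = 51.68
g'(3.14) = 36.51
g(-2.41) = 1.32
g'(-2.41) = 4.75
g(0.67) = 5.76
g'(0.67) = 5.25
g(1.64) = 14.88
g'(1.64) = 14.25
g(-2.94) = -2.26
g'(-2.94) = 8.96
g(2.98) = 46.07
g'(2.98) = 33.65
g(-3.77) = -13.28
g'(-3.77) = 18.11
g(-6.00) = -94.01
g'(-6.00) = 58.03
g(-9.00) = -391.49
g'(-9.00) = 147.04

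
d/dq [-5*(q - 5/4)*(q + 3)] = -10*q - 35/4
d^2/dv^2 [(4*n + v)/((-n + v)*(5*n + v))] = 2*(104*n^3 + 63*n^2*v + 12*n*v^2 + v^3)/(-125*n^6 + 300*n^5*v - 165*n^4*v^2 - 56*n^3*v^3 + 33*n^2*v^4 + 12*n*v^5 + v^6)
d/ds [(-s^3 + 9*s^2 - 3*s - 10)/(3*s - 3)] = (-2*s^3 + 12*s^2 - 18*s + 13)/(3*(s^2 - 2*s + 1))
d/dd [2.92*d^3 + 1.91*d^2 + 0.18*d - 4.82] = 8.76*d^2 + 3.82*d + 0.18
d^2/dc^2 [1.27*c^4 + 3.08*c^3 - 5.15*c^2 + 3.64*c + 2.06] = 15.24*c^2 + 18.48*c - 10.3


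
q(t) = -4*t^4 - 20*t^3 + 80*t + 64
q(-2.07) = 2.35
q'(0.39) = 69.92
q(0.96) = 119.71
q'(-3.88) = 111.31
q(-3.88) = 15.28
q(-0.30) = 40.51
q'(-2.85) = -36.96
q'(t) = -16*t^3 - 60*t^2 + 80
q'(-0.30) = 75.03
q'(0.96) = 10.55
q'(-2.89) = -34.92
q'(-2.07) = -35.18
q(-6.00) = -1280.00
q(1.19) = 117.48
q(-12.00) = -49280.00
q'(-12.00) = 19088.00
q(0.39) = 93.92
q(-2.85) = 35.08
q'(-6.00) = 1376.00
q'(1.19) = -31.93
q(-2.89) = 36.52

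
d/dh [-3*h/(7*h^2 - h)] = 21/(7*h - 1)^2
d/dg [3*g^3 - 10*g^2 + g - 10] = 9*g^2 - 20*g + 1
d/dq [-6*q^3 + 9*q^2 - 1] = 18*q*(1 - q)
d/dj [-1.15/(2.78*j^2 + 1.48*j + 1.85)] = (6.394*j + 1.702)/(2.78*j^2 + 1.48*j + 1.85)^2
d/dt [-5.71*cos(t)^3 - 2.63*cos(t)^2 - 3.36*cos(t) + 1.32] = (17.13*cos(t)^2 + 5.26*cos(t) + 3.36)*sin(t)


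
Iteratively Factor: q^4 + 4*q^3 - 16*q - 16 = (q - 2)*(q^3 + 6*q^2 + 12*q + 8) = (q - 2)*(q + 2)*(q^2 + 4*q + 4) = (q - 2)*(q + 2)^2*(q + 2)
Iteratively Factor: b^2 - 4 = (b - 2)*(b + 2)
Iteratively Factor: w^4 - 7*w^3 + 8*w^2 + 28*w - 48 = (w - 2)*(w^3 - 5*w^2 - 2*w + 24) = (w - 4)*(w - 2)*(w^2 - w - 6) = (w - 4)*(w - 2)*(w + 2)*(w - 3)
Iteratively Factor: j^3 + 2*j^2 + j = (j + 1)*(j^2 + j) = (j + 1)^2*(j)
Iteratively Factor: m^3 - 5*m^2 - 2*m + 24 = (m + 2)*(m^2 - 7*m + 12) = (m - 4)*(m + 2)*(m - 3)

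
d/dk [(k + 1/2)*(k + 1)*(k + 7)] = 3*k^2 + 17*k + 11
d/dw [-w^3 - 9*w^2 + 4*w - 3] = -3*w^2 - 18*w + 4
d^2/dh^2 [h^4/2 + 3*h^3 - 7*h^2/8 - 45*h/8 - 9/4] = 6*h^2 + 18*h - 7/4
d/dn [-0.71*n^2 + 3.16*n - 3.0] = 3.16 - 1.42*n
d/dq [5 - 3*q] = -3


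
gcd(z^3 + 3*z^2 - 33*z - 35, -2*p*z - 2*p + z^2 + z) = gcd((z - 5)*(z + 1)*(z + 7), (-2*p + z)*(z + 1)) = z + 1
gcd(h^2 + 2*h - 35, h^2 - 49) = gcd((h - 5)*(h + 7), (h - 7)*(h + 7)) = h + 7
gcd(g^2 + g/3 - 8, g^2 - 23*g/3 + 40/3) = g - 8/3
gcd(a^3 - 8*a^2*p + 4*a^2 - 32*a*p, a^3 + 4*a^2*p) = a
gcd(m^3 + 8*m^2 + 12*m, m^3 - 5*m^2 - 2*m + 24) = m + 2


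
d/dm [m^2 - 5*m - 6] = 2*m - 5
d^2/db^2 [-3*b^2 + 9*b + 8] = -6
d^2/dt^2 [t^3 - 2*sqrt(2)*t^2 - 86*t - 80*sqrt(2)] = 6*t - 4*sqrt(2)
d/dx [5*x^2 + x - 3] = 10*x + 1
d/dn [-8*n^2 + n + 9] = 1 - 16*n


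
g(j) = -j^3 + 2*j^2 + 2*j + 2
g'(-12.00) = -478.00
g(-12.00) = 1994.00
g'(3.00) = -13.00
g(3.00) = -1.00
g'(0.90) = 3.17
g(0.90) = 4.69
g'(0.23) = 2.76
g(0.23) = 2.55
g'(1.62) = 0.61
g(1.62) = 6.24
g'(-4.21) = -68.01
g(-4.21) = 103.65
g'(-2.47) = -26.18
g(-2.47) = 24.33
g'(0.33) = 2.99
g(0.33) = 2.84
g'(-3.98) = -61.44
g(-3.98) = 88.77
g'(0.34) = 3.01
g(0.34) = 2.87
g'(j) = -3*j^2 + 4*j + 2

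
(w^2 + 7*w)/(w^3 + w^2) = (w + 7)/(w*(w + 1))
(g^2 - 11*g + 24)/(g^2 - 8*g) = (g - 3)/g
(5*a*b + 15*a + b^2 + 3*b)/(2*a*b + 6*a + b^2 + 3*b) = (5*a + b)/(2*a + b)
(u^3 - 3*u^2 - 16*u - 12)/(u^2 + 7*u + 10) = (u^2 - 5*u - 6)/(u + 5)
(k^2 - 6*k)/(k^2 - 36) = k/(k + 6)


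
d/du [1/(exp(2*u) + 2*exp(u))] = -(2*exp(u) + 2)*exp(-u)/(exp(u) + 2)^2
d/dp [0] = 0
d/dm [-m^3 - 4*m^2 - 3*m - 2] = -3*m^2 - 8*m - 3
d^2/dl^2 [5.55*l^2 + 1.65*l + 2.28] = 11.1000000000000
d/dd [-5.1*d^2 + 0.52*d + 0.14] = 0.52 - 10.2*d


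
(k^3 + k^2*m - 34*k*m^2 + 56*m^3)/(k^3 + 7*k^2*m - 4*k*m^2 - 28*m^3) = (k - 4*m)/(k + 2*m)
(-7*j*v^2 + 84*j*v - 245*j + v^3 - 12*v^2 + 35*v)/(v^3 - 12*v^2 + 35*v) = (-7*j + v)/v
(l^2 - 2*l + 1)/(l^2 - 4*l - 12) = (-l^2 + 2*l - 1)/(-l^2 + 4*l + 12)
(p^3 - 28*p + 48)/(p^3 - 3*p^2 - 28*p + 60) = (p^2 + 2*p - 24)/(p^2 - p - 30)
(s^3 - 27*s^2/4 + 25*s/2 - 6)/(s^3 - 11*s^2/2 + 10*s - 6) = (4*s^2 - 19*s + 12)/(2*(2*s^2 - 7*s + 6))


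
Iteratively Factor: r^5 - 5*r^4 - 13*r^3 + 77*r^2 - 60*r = (r - 1)*(r^4 - 4*r^3 - 17*r^2 + 60*r) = (r - 5)*(r - 1)*(r^3 + r^2 - 12*r) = (r - 5)*(r - 1)*(r + 4)*(r^2 - 3*r) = (r - 5)*(r - 3)*(r - 1)*(r + 4)*(r)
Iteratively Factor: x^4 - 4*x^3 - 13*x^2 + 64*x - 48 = (x - 3)*(x^3 - x^2 - 16*x + 16) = (x - 3)*(x + 4)*(x^2 - 5*x + 4) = (x - 4)*(x - 3)*(x + 4)*(x - 1)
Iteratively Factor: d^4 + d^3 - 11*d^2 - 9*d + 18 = (d - 1)*(d^3 + 2*d^2 - 9*d - 18) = (d - 1)*(d + 3)*(d^2 - d - 6) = (d - 1)*(d + 2)*(d + 3)*(d - 3)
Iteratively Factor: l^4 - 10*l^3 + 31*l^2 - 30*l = (l - 3)*(l^3 - 7*l^2 + 10*l) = l*(l - 3)*(l^2 - 7*l + 10) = l*(l - 3)*(l - 2)*(l - 5)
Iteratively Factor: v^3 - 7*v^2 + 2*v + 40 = (v + 2)*(v^2 - 9*v + 20) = (v - 4)*(v + 2)*(v - 5)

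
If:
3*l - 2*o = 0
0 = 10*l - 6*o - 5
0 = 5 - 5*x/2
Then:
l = 5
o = 15/2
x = 2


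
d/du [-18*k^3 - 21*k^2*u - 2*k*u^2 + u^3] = -21*k^2 - 4*k*u + 3*u^2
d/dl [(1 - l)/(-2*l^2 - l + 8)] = (2*l^2 + l - (l - 1)*(4*l + 1) - 8)/(2*l^2 + l - 8)^2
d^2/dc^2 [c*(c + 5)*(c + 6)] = 6*c + 22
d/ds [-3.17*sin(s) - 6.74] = -3.17*cos(s)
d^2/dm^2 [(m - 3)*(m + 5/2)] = 2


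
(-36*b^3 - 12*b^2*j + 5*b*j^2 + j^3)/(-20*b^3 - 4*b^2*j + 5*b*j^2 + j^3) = (18*b^2 - 3*b*j - j^2)/(10*b^2 - 3*b*j - j^2)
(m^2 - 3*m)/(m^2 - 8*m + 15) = m/(m - 5)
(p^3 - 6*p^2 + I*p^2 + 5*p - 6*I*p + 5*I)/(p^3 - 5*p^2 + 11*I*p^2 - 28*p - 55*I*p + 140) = (p^2 + p*(-1 + I) - I)/(p^2 + 11*I*p - 28)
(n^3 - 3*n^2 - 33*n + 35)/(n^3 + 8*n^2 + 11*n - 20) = (n - 7)/(n + 4)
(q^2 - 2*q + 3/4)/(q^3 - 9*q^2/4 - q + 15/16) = 4*(2*q - 3)/(8*q^2 - 14*q - 15)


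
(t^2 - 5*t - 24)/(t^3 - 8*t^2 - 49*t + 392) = (t + 3)/(t^2 - 49)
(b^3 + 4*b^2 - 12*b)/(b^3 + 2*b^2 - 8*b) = (b + 6)/(b + 4)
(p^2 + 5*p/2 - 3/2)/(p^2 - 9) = (p - 1/2)/(p - 3)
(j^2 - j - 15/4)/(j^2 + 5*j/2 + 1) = (4*j^2 - 4*j - 15)/(2*(2*j^2 + 5*j + 2))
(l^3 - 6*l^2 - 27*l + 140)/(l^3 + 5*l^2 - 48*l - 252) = (l^2 + l - 20)/(l^2 + 12*l + 36)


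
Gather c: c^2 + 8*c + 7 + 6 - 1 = c^2 + 8*c + 12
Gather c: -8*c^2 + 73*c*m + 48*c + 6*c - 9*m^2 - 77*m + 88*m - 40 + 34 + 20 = -8*c^2 + c*(73*m + 54) - 9*m^2 + 11*m + 14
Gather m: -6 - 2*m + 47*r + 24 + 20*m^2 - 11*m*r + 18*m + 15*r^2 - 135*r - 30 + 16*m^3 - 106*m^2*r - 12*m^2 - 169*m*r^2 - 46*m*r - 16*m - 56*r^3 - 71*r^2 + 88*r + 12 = 16*m^3 + m^2*(8 - 106*r) + m*(-169*r^2 - 57*r) - 56*r^3 - 56*r^2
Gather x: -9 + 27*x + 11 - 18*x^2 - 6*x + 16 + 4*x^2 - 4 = -14*x^2 + 21*x + 14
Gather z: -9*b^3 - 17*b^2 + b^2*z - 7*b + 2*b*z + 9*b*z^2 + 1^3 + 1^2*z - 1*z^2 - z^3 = -9*b^3 - 17*b^2 - 7*b - z^3 + z^2*(9*b - 1) + z*(b^2 + 2*b + 1) + 1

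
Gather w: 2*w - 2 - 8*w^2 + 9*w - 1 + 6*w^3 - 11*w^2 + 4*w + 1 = 6*w^3 - 19*w^2 + 15*w - 2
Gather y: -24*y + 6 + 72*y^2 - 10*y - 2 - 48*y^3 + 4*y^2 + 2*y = -48*y^3 + 76*y^2 - 32*y + 4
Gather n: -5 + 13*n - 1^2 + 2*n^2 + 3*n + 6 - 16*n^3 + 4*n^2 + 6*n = -16*n^3 + 6*n^2 + 22*n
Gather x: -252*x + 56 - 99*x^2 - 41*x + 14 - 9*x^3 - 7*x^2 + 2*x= -9*x^3 - 106*x^2 - 291*x + 70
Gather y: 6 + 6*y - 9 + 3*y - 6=9*y - 9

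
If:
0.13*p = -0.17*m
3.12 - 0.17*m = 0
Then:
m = 18.35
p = -24.00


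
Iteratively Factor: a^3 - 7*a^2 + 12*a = (a - 4)*(a^2 - 3*a) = a*(a - 4)*(a - 3)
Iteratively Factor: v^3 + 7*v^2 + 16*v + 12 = (v + 3)*(v^2 + 4*v + 4) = (v + 2)*(v + 3)*(v + 2)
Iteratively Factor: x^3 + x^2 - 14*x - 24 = (x - 4)*(x^2 + 5*x + 6) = (x - 4)*(x + 2)*(x + 3)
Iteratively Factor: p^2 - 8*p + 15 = (p - 5)*(p - 3)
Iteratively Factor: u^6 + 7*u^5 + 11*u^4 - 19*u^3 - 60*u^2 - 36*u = (u + 1)*(u^5 + 6*u^4 + 5*u^3 - 24*u^2 - 36*u) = (u + 1)*(u + 3)*(u^4 + 3*u^3 - 4*u^2 - 12*u) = u*(u + 1)*(u + 3)*(u^3 + 3*u^2 - 4*u - 12) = u*(u + 1)*(u + 2)*(u + 3)*(u^2 + u - 6) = u*(u + 1)*(u + 2)*(u + 3)^2*(u - 2)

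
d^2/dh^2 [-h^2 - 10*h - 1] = -2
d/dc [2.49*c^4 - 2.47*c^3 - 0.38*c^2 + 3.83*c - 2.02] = 9.96*c^3 - 7.41*c^2 - 0.76*c + 3.83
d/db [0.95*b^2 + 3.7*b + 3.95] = 1.9*b + 3.7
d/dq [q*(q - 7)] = 2*q - 7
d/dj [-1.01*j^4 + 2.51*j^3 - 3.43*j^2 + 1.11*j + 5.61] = -4.04*j^3 + 7.53*j^2 - 6.86*j + 1.11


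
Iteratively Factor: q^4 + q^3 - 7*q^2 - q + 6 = (q - 1)*(q^3 + 2*q^2 - 5*q - 6) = (q - 1)*(q + 1)*(q^2 + q - 6) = (q - 2)*(q - 1)*(q + 1)*(q + 3)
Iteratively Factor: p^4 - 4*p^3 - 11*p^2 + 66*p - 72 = (p - 3)*(p^3 - p^2 - 14*p + 24) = (p - 3)*(p - 2)*(p^2 + p - 12) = (p - 3)*(p - 2)*(p + 4)*(p - 3)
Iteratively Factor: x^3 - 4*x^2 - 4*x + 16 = (x - 2)*(x^2 - 2*x - 8) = (x - 2)*(x + 2)*(x - 4)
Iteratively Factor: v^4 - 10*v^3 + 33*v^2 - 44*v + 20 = (v - 1)*(v^3 - 9*v^2 + 24*v - 20) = (v - 5)*(v - 1)*(v^2 - 4*v + 4) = (v - 5)*(v - 2)*(v - 1)*(v - 2)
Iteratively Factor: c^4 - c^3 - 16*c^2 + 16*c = (c - 4)*(c^3 + 3*c^2 - 4*c) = (c - 4)*(c + 4)*(c^2 - c) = c*(c - 4)*(c + 4)*(c - 1)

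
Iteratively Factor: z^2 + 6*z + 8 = (z + 4)*(z + 2)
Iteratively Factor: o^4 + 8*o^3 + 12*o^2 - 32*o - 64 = (o - 2)*(o^3 + 10*o^2 + 32*o + 32) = (o - 2)*(o + 2)*(o^2 + 8*o + 16) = (o - 2)*(o + 2)*(o + 4)*(o + 4)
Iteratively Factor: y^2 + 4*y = (y + 4)*(y)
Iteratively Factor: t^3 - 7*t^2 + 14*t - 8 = (t - 4)*(t^2 - 3*t + 2) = (t - 4)*(t - 1)*(t - 2)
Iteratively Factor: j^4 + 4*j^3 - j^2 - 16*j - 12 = (j + 1)*(j^3 + 3*j^2 - 4*j - 12) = (j + 1)*(j + 2)*(j^2 + j - 6) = (j - 2)*(j + 1)*(j + 2)*(j + 3)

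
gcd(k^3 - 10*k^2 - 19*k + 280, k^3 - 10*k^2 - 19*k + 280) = k^3 - 10*k^2 - 19*k + 280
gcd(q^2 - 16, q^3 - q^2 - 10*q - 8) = q - 4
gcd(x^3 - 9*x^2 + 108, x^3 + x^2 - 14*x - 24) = x + 3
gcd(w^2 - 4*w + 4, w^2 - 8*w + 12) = w - 2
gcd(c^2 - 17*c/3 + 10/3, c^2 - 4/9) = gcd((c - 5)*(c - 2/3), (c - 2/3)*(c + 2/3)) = c - 2/3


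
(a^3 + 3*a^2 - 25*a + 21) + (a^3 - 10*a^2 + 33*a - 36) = 2*a^3 - 7*a^2 + 8*a - 15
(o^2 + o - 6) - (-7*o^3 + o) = 7*o^3 + o^2 - 6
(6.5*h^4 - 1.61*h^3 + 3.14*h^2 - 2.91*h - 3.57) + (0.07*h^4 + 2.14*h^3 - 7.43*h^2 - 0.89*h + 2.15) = 6.57*h^4 + 0.53*h^3 - 4.29*h^2 - 3.8*h - 1.42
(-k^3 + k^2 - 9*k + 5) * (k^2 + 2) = -k^5 + k^4 - 11*k^3 + 7*k^2 - 18*k + 10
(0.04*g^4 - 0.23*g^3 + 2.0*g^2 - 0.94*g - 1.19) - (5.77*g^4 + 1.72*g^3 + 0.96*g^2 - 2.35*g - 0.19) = -5.73*g^4 - 1.95*g^3 + 1.04*g^2 + 1.41*g - 1.0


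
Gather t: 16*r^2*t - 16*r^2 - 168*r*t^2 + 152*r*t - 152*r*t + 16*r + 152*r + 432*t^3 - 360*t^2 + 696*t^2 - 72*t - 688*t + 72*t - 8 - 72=-16*r^2 + 168*r + 432*t^3 + t^2*(336 - 168*r) + t*(16*r^2 - 688) - 80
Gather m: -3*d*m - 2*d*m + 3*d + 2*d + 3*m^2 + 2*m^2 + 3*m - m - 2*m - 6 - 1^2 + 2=-5*d*m + 5*d + 5*m^2 - 5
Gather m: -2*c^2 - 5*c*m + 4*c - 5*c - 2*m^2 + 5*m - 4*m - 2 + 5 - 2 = -2*c^2 - c - 2*m^2 + m*(1 - 5*c) + 1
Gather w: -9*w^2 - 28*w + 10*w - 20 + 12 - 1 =-9*w^2 - 18*w - 9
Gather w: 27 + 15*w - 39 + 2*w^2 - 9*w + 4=2*w^2 + 6*w - 8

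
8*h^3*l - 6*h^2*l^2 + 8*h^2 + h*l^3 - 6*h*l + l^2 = (-4*h + l)*(-2*h + l)*(h*l + 1)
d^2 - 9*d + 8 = (d - 8)*(d - 1)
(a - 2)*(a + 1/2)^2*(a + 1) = a^4 - 11*a^2/4 - 9*a/4 - 1/2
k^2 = k^2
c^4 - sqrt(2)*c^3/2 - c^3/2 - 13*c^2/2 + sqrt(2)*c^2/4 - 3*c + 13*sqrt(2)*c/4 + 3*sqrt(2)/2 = (c - 3)*(c + 1/2)*(c + 2)*(c - sqrt(2)/2)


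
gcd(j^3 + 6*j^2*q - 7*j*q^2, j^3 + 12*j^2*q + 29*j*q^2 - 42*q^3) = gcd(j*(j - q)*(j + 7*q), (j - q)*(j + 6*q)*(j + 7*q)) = -j^2 - 6*j*q + 7*q^2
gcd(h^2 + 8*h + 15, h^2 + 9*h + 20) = h + 5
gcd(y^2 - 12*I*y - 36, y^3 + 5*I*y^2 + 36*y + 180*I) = y - 6*I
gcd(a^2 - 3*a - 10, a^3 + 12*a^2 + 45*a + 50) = a + 2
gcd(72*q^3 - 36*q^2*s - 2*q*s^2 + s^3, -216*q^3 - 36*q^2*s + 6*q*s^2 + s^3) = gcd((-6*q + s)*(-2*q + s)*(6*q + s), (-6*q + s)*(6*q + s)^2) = 36*q^2 - s^2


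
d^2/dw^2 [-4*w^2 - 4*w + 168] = -8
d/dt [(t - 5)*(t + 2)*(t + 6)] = 3*t^2 + 6*t - 28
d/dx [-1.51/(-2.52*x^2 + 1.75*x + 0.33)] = (2.6425 - 7.6104*x)/(-2.52*x^2 + 1.75*x + 0.33)^2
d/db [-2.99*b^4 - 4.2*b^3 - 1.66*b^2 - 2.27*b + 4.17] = -11.96*b^3 - 12.6*b^2 - 3.32*b - 2.27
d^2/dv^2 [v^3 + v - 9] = 6*v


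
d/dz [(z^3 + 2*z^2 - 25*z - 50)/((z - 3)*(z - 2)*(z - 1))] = 4*(-2*z^4 + 18*z^3 + z^2 - 156*z + 175)/(z^6 - 12*z^5 + 58*z^4 - 144*z^3 + 193*z^2 - 132*z + 36)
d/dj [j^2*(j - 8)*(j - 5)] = j*(4*j^2 - 39*j + 80)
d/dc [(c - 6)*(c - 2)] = 2*c - 8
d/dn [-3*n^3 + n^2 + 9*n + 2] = -9*n^2 + 2*n + 9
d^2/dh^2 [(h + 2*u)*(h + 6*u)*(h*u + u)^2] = u^2*(12*h^2 + 48*h*u + 12*h + 24*u^2 + 32*u + 2)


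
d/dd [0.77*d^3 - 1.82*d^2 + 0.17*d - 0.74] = 2.31*d^2 - 3.64*d + 0.17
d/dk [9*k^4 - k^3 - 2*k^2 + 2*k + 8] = 36*k^3 - 3*k^2 - 4*k + 2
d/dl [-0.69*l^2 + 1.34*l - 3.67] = 1.34 - 1.38*l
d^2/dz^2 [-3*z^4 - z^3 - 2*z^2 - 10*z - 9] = -36*z^2 - 6*z - 4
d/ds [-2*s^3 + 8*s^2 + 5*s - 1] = -6*s^2 + 16*s + 5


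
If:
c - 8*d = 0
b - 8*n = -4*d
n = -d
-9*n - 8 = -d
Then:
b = -48/5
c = 32/5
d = 4/5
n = -4/5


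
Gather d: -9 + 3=-6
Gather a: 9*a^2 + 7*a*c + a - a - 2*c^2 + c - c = 9*a^2 + 7*a*c - 2*c^2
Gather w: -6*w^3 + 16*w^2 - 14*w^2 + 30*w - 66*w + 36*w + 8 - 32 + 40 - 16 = -6*w^3 + 2*w^2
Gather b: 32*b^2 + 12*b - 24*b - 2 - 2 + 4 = 32*b^2 - 12*b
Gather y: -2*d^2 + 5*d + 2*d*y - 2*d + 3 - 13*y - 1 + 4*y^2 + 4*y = -2*d^2 + 3*d + 4*y^2 + y*(2*d - 9) + 2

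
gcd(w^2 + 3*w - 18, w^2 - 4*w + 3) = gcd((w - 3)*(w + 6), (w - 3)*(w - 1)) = w - 3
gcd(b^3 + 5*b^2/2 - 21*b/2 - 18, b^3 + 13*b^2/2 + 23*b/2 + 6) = b^2 + 11*b/2 + 6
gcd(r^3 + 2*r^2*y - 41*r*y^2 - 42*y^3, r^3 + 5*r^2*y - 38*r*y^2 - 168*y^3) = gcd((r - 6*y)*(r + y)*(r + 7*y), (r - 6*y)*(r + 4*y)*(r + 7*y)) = -r^2 - r*y + 42*y^2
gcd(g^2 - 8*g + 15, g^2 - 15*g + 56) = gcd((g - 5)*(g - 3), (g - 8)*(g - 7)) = 1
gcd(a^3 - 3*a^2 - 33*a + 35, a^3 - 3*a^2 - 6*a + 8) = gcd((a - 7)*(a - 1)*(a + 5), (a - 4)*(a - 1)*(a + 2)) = a - 1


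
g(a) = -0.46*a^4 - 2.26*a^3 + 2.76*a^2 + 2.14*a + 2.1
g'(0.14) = 2.77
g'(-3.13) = -25.14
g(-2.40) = 28.84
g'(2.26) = -41.25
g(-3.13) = 47.59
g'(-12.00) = 2139.10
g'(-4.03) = -9.79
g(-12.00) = -5259.42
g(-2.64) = 34.93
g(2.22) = -15.45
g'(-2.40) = -24.72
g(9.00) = -4420.68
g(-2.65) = 35.18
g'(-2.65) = -25.86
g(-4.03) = 64.89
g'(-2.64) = -25.83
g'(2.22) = -39.15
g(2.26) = -17.05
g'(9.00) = -1838.72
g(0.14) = 2.45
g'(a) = -1.84*a^3 - 6.78*a^2 + 5.52*a + 2.14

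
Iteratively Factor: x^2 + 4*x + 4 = (x + 2)*(x + 2)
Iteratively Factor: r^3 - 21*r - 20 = (r + 1)*(r^2 - r - 20) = (r + 1)*(r + 4)*(r - 5)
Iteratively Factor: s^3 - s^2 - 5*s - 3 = (s + 1)*(s^2 - 2*s - 3) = (s + 1)^2*(s - 3)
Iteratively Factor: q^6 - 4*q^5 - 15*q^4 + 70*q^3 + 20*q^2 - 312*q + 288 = (q + 3)*(q^5 - 7*q^4 + 6*q^3 + 52*q^2 - 136*q + 96) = (q - 2)*(q + 3)*(q^4 - 5*q^3 - 4*q^2 + 44*q - 48) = (q - 2)^2*(q + 3)*(q^3 - 3*q^2 - 10*q + 24) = (q - 2)^3*(q + 3)*(q^2 - q - 12) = (q - 4)*(q - 2)^3*(q + 3)*(q + 3)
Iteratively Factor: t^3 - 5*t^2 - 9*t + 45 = (t + 3)*(t^2 - 8*t + 15) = (t - 3)*(t + 3)*(t - 5)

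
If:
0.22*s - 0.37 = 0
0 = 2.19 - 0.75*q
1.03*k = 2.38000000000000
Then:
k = 2.31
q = 2.92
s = 1.68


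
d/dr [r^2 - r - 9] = 2*r - 1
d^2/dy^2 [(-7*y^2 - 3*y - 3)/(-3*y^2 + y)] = 6*(16*y^3 + 27*y^2 - 9*y + 1)/(y^3*(27*y^3 - 27*y^2 + 9*y - 1))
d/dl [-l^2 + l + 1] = 1 - 2*l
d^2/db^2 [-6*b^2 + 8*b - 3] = -12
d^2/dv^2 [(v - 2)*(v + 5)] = 2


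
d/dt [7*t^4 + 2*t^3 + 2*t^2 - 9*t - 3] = 28*t^3 + 6*t^2 + 4*t - 9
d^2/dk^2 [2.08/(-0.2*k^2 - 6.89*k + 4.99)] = (0.1664*k^2 + 5.73248*k - 2.08*(0.4*k + 6.89)*(0.8*k + 13.78) - 4.15168)/(0.2*k^2 + 6.89*k - 4.99)^3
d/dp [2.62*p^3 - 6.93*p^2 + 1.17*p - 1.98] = 7.86*p^2 - 13.86*p + 1.17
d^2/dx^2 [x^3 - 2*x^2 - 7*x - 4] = 6*x - 4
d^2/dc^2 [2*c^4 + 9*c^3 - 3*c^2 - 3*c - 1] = 24*c^2 + 54*c - 6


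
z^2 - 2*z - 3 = (z - 3)*(z + 1)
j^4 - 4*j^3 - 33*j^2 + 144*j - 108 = (j - 6)*(j - 3)*(j - 1)*(j + 6)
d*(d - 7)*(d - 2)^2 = d^4 - 11*d^3 + 32*d^2 - 28*d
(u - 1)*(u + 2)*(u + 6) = u^3 + 7*u^2 + 4*u - 12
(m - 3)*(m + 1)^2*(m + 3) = m^4 + 2*m^3 - 8*m^2 - 18*m - 9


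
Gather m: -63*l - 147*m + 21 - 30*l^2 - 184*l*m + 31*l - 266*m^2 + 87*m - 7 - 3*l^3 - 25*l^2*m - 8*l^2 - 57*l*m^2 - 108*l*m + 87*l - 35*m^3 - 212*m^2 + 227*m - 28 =-3*l^3 - 38*l^2 + 55*l - 35*m^3 + m^2*(-57*l - 478) + m*(-25*l^2 - 292*l + 167) - 14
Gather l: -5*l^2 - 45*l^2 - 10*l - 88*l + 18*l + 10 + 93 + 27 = -50*l^2 - 80*l + 130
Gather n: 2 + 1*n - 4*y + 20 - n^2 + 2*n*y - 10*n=-n^2 + n*(2*y - 9) - 4*y + 22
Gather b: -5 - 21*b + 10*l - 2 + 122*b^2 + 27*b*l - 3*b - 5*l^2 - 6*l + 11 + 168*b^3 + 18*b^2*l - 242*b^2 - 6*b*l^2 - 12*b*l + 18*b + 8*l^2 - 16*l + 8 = 168*b^3 + b^2*(18*l - 120) + b*(-6*l^2 + 15*l - 6) + 3*l^2 - 12*l + 12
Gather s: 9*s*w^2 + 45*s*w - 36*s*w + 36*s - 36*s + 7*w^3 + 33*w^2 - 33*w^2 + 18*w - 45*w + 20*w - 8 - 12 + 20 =s*(9*w^2 + 9*w) + 7*w^3 - 7*w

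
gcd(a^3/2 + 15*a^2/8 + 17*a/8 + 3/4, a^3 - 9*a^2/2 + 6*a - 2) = 1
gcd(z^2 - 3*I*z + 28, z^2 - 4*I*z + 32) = z + 4*I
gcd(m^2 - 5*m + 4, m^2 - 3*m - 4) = m - 4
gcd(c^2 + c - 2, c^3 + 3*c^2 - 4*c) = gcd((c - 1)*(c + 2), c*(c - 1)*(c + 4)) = c - 1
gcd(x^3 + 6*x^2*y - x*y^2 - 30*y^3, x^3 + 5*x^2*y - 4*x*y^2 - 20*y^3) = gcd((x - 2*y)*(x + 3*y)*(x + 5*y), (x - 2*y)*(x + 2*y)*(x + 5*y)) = x^2 + 3*x*y - 10*y^2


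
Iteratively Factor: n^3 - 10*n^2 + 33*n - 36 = (n - 3)*(n^2 - 7*n + 12) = (n - 4)*(n - 3)*(n - 3)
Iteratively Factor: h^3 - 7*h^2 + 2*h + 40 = (h - 4)*(h^2 - 3*h - 10) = (h - 5)*(h - 4)*(h + 2)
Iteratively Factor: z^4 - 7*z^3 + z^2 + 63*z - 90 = (z + 3)*(z^3 - 10*z^2 + 31*z - 30) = (z - 5)*(z + 3)*(z^2 - 5*z + 6) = (z - 5)*(z - 2)*(z + 3)*(z - 3)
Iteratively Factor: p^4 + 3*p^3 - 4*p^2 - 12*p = (p - 2)*(p^3 + 5*p^2 + 6*p) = (p - 2)*(p + 3)*(p^2 + 2*p) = (p - 2)*(p + 2)*(p + 3)*(p)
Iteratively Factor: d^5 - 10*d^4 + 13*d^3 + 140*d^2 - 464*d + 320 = (d + 4)*(d^4 - 14*d^3 + 69*d^2 - 136*d + 80) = (d - 4)*(d + 4)*(d^3 - 10*d^2 + 29*d - 20) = (d - 5)*(d - 4)*(d + 4)*(d^2 - 5*d + 4) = (d - 5)*(d - 4)^2*(d + 4)*(d - 1)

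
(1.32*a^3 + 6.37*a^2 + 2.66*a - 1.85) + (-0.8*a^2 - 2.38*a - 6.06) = 1.32*a^3 + 5.57*a^2 + 0.28*a - 7.91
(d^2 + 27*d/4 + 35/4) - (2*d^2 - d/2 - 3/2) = -d^2 + 29*d/4 + 41/4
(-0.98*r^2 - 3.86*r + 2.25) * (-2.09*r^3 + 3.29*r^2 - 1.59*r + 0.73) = 2.0482*r^5 + 4.8432*r^4 - 15.8437*r^3 + 12.8245*r^2 - 6.3953*r + 1.6425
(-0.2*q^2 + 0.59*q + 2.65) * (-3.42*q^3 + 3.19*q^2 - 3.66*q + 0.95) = 0.684*q^5 - 2.6558*q^4 - 6.4489*q^3 + 6.1041*q^2 - 9.1385*q + 2.5175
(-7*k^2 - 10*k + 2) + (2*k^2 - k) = -5*k^2 - 11*k + 2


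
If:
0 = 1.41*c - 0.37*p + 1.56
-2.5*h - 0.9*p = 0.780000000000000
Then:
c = 0.26241134751773*p - 1.1063829787234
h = -0.36*p - 0.312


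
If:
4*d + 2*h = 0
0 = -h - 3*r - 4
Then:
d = 3*r/2 + 2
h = -3*r - 4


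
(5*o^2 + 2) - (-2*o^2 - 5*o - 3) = 7*o^2 + 5*o + 5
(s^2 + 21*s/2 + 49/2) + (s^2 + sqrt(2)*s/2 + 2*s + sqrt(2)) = 2*s^2 + sqrt(2)*s/2 + 25*s/2 + sqrt(2) + 49/2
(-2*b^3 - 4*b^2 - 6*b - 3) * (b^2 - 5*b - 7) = -2*b^5 + 6*b^4 + 28*b^3 + 55*b^2 + 57*b + 21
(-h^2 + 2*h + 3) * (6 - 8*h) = 8*h^3 - 22*h^2 - 12*h + 18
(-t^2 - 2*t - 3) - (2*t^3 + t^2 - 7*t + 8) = -2*t^3 - 2*t^2 + 5*t - 11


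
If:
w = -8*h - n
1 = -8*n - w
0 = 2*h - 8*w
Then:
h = 4/263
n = -33/263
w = 1/263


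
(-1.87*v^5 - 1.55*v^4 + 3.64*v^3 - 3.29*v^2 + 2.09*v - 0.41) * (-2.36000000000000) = 4.4132*v^5 + 3.658*v^4 - 8.5904*v^3 + 7.7644*v^2 - 4.9324*v + 0.9676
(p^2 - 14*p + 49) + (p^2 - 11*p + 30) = 2*p^2 - 25*p + 79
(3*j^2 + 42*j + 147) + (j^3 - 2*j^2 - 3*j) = j^3 + j^2 + 39*j + 147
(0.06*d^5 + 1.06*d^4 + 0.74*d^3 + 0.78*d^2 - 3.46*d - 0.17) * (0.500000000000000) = 0.03*d^5 + 0.53*d^4 + 0.37*d^3 + 0.39*d^2 - 1.73*d - 0.085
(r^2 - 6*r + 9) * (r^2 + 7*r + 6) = r^4 + r^3 - 27*r^2 + 27*r + 54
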